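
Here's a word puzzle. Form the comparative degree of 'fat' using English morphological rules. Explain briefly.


Apply comparative formation (double final consonant, add -er): 'fat' -> 'fatter'.

fatter


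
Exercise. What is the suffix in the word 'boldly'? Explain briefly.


The word 'boldly' = 'bold' (root) + '-ly' (suffix). The suffix is '-ly'.

ly


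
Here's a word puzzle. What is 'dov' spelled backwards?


Reverse 'dov' character by character: 'vod'.

vod


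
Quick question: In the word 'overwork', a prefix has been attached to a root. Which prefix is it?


The word 'overwork' = 'over' (prefix) + 'work' (root). The prefix is 'over'.

over


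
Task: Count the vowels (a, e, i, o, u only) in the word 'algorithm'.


Vowels in 'algorithm': a, o, i = 3 vowels.

3


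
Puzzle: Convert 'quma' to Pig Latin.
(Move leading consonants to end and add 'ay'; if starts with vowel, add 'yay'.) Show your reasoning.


'quma': move consonant cluster 'q' to end and add 'ay': 'umaqay'.

umaqay


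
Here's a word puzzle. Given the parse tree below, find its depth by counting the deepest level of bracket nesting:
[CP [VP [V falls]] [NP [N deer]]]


Count bracket nesting levels:
'[' at pos 0: depth = 1
'[' at pos 4: depth = 2
'[' at pos 8: depth = 3
'[' at pos 19: depth = 2
'[' at pos 23: depth = 3
Maximum depth reached: 3

3


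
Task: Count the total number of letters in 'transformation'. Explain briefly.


Spell out 'transformation' and number each letter: t(1), r(2), a(3), n(4), s(5), f(6), o(7), r(8), m(9), a(10), t(11), i(12), o(13), n(14). Total: 14 letters.

14


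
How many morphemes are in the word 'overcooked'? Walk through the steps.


Decomposition: over- (prefix) + cook (root) + -ed (suffix) = 3 morpheme(s)

3 morphemes


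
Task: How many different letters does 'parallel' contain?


Unique letters in 'parallel': {a, e, l, p, r} = 5 distinct letters.

5


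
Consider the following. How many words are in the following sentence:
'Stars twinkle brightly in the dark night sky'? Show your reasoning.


Split into words: Stars | twinkle | brightly | in | the | dark | night | sky = 8 words.

8


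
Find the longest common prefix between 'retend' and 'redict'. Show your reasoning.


Compare from the start: 2 characters match: 're'. Mismatch at position 3: 't' vs 'd'.

re


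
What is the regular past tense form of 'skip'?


Apply rule: Double final consonant and add -ed. 'skip' becomes 'skipped'.

skipped


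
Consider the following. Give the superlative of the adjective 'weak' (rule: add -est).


Apply superlative formation (add -est): 'weak' -> 'weakest'.

weakest


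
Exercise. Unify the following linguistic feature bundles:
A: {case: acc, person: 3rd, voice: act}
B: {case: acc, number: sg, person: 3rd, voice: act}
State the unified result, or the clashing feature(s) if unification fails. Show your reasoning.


Compare features:
case: A=acc vs B=acc -> unified: acc
number: A=_ vs B=sg -> unified: sg
person: A=3rd vs B=3rd -> unified: 3rd
voice: A=act vs B=act -> unified: act
No clashes found.

Unified: {case: acc, number: sg, person: 3rd, voice: act}


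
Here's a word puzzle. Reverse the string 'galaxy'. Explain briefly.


Reverse 'galaxy' character by character: 'yxalag'.

yxalag


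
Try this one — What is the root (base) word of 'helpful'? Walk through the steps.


Remove suffix '-ful' from 'helpful' to get root 'help'.

help


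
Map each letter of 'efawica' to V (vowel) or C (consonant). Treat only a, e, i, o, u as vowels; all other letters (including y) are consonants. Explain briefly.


Letter mapping: e = V, f = C, a = V, w = C, i = V, c = C, a = V.

VCVCVCV


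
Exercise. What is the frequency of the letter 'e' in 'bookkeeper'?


Letter 'e' in 'bookkeeper': found at position(s) 6, 7, 9 = 3 occurrence(s).

3


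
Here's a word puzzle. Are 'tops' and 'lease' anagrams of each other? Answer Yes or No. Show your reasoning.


Sorted letters of 'tops': 'opst'
Sorted letters of 'lease': 'aeels'
They do not match.

No


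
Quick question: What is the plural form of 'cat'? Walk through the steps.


Apply rule: Add -s. 'cat' becomes 'cats'.

cats


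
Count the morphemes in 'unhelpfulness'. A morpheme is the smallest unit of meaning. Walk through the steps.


Decomposition: un- (prefix) + help (root) + -ful (suffix) + -ness (suffix) = 4 morpheme(s)

4 morphemes


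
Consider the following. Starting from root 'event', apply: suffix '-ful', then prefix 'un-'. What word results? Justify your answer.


Step 1: Add suffix '-ful' to 'event' = 'eventful'
Step 2: Add prefix 'un-' to 'eventful' = 'uneventful'

uneventful


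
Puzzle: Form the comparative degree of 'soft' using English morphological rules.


Apply comparative formation (add -er): 'soft' -> 'softer'.

softer


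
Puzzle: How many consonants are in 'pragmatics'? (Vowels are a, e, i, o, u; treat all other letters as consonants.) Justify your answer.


Consonants in 'pragmatics': p, r, g, m, t, c, s = 7 consonants.

7


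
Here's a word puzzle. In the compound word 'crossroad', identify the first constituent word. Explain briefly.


Split 'crossroad' into 'cross' + 'road'. The first part is 'cross'.

cross


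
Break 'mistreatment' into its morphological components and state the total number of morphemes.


Step 1: Identify prefix: 'mis' (meaning: wrongly)
Step 2: Identify root: 'treat'
Step 3: Identify suffix(es): 'ment'
Decomposition: mis- (prefix: wrongly) + treat (root) + -ment (suffix: action/result)
Total morphemes: 3

3 morphemes (mis- (prefix: wrongly) + treat (root) + -ment (suffix: action/result))


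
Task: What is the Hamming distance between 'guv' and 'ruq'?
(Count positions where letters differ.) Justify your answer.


Alignment:
Position 1: 'g' vs 'r' = DIFFER
Position 2: 'u' vs 'u' = match
Position 3: 'v' vs 'q' = DIFFER
Total differences: 2

2


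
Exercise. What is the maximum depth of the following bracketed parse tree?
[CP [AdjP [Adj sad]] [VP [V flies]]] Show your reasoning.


Count bracket nesting levels:
'[' at pos 0: depth = 1
'[' at pos 4: depth = 2
'[' at pos 10: depth = 3
'[' at pos 21: depth = 2
'[' at pos 25: depth = 3
Maximum depth reached: 3

3


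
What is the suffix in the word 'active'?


The word 'active' = 'act' (root) + '-ive' (suffix). The suffix is '-ive'.

ive


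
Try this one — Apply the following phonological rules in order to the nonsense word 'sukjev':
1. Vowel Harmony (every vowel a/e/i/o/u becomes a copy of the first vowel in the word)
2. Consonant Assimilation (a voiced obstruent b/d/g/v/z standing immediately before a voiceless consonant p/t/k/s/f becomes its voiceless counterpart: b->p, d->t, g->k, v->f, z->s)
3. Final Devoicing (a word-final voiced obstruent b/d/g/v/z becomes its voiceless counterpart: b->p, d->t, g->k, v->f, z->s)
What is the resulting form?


Starting form: 'sukjev'
Rule 1: Vowel Harmony: all vowels become 'u' (matching first vowel). 'sukjev' -> 'sukjuv'
Rule 2: Consonant Assimilation: no voiced obstruent (b/d/g/v/z) stands immediately before a voiceless consonant (p/t/k/s/f). No change.
Rule 3: Final Devoicing: word-final voiced obstruent 'v' becomes voiceless 'f'. 'sukjuv' -> 'sukjuf'
Final form: 'sukjuf'

sukjuf


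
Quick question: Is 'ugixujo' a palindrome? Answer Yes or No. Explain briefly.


Forward: 'ugixujo'
Reversed: 'ojuxigu'
They differ.

No


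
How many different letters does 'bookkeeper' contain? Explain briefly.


Unique letters in 'bookkeeper': {b, e, k, o, p, r} = 6 distinct letters.

6


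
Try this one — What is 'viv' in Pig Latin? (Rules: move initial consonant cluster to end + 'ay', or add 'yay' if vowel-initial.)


'viv': move consonant cluster 'v' to end and add 'ay': 'ivvay'.

ivvay


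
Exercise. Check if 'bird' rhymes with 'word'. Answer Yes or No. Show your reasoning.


Rime (stressed vowel + following sounds) of 'bird': -ird = /ɜːrd/
Rime of 'word': -ord = /ɜːrd/
/ɜːrd/ and /ɜːrd/ are the same ending sound, so the words rhyme.

Yes


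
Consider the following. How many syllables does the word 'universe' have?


Break 'universe' into syllables: u-ni-verse -> u | ni | verse = 3 syllables

3 syllables


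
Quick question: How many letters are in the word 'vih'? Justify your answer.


Spell out 'vih' and number each letter: v(1), i(2), h(3). Total: 3 letters.

3


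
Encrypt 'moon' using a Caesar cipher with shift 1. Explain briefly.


Shift each letter by 1: m -> n, o -> p, o -> p, n -> o. Result: 'nppo'.

nppo


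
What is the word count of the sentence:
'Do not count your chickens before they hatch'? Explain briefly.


Split into words: Do | not | count | your | chickens | before | they | hatch = 8 words.

8


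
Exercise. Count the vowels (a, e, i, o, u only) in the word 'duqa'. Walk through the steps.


Vowels in 'duqa': u, a = 2 vowels.

2


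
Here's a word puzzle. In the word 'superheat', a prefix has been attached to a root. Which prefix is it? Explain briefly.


The word 'superheat' = 'super' (prefix) + 'heat' (root). The prefix is 'super'.

super


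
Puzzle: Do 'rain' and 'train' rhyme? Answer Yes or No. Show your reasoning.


Rime (stressed vowel + following sounds) of 'rain': -ain = /eɪn/
Rime of 'train': -ain = /eɪn/
/eɪn/ and /eɪn/ are the same ending sound, so the words rhyme.

Yes


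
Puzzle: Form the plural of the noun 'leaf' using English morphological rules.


Apply rule: Change -f to -ves. 'leaf' becomes 'leaves'.

leaves


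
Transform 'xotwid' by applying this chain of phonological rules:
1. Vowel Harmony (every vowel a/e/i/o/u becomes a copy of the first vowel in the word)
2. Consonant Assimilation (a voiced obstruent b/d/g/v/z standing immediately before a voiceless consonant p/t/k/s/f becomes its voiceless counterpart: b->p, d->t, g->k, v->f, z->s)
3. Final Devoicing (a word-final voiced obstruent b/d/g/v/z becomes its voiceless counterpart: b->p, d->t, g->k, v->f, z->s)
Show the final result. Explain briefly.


Starting form: 'xotwid'
Rule 1: Vowel Harmony: all vowels become 'o' (matching first vowel). 'xotwid' -> 'xotwod'
Rule 2: Consonant Assimilation: no voiced obstruent (b/d/g/v/z) stands immediately before a voiceless consonant (p/t/k/s/f). No change.
Rule 3: Final Devoicing: word-final voiced obstruent 'd' becomes voiceless 't'. 'xotwod' -> 'xotwot'
Final form: 'xotwot'

xotwot


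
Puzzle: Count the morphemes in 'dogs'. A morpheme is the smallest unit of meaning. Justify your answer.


Decomposition: dog (root) + -s (plural) = 2 morpheme(s)

2 morphemes


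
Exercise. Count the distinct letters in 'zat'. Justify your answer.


Unique letters in 'zat': {a, t, z} = 3 distinct letters.

3


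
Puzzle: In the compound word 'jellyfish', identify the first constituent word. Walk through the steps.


Split 'jellyfish' into 'jelly' + 'fish'. The first part is 'jelly'.

jelly


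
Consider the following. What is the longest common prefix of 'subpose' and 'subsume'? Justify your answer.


Compare from the start: 3 characters match: 'sub'. Mismatch at position 4: 'p' vs 's'.

sub


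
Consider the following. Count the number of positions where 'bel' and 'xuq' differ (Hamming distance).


Alignment:
Position 1: 'b' vs 'x' = DIFFER
Position 2: 'e' vs 'u' = DIFFER
Position 3: 'l' vs 'q' = DIFFER
Total differences: 3

3


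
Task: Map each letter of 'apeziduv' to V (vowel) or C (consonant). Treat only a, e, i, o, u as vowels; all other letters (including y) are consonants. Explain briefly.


Letter mapping: a = V, p = C, e = V, z = C, i = V, d = C, u = V, v = C.

VCVCVCVC


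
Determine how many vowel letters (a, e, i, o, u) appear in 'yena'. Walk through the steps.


Vowels in 'yena': e, a = 2 vowels.

2


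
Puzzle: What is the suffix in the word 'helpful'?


The word 'helpful' = 'help' (root) + '-ful' (suffix). The suffix is '-ful'.

ful


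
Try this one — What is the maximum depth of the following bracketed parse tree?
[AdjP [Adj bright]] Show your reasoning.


Count bracket nesting levels:
'[' at pos 0: depth = 1
'[' at pos 6: depth = 2
Maximum depth reached: 2

2


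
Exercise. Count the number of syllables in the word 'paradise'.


Break 'paradise' into syllables: par-a-dise -> par | a | dise = 3 syllables

3 syllables


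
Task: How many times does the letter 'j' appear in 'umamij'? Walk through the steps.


Letter 'j' in 'umamij': found at position(s) 6 = 1 occurrence(s).

1


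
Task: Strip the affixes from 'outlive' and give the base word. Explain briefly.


Remove prefix 'out' from 'outlive' to get root 'live'.

live


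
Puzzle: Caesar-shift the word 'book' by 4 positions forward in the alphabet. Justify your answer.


Shift each letter by 4: b -> f, o -> s, o -> s, k -> o. Result: 'fsso'.

fsso


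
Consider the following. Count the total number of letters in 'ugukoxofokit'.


Spell out 'ugukoxofokit' and number each letter: u(1), g(2), u(3), k(4), o(5), x(6), o(7), f(8), o(9), k(10), i(11), t(12). Total: 12 letters.

12


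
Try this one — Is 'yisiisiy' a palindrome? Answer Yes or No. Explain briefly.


Forward: 'yisiisiy'
Reversed: 'yisiisiy'
They are identical.

Yes


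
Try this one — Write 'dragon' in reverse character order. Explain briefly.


Reverse 'dragon' character by character: 'nogard'.

nogard


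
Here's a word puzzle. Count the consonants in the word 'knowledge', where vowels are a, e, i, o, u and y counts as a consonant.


Consonants in 'knowledge': k, n, w, l, d, g = 6 consonants.

6


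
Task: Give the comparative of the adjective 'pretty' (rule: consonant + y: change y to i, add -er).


Apply comparative formation (consonant + y: change y to i, add -er): 'pretty' -> 'prettier'.

prettier


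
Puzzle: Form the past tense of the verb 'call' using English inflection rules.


Apply rule: Add -ed. 'call' becomes 'called'.

called


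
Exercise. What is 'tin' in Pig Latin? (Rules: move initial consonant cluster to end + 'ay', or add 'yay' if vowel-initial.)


'tin': move consonant cluster 't' to end and add 'ay': 'intay'.

intay


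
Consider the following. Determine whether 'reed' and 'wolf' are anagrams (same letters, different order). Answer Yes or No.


Sorted letters of 'reed': 'deer'
Sorted letters of 'wolf': 'flow'
They do not match.

No


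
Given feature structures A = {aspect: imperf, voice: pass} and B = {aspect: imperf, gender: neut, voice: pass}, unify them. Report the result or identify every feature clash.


Compare features:
aspect: A=imperf vs B=imperf -> unified: imperf
gender: A=_ vs B=neut -> unified: neut
voice: A=pass vs B=pass -> unified: pass
No clashes found.

Unified: {aspect: imperf, gender: neut, voice: pass}


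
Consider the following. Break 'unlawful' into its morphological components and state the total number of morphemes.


Step 1: Identify prefix: 'un' (meaning: not/reverse)
Step 2: Identify root: 'law'
Step 3: Identify suffix(es): 'ful'
Decomposition: un- (prefix: not/reverse) + law (root) + -ful (suffix: full of)
Total morphemes: 3

3 morphemes (un- (prefix: not/reverse) + law (root) + -ful (suffix: full of))


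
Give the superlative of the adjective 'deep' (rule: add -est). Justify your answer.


Apply superlative formation (add -est): 'deep' -> 'deepest'.

deepest


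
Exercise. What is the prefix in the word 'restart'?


The word 'restart' = 're' (prefix) + 'start' (root). The prefix is 're'.

re


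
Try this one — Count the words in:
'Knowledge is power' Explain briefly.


Split into words: Knowledge | is | power = 3 words.

3


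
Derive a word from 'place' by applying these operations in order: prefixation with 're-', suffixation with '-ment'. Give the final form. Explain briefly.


Step 1: Add prefix 're-' to 'place' = 'replace'
Step 2: Add suffix '-ment' to 'replace' = 'replacement'

replacement


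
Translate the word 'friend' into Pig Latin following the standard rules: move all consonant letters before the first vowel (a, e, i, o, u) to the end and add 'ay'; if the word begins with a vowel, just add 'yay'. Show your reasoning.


'friend': move consonant cluster 'fr' to end and add 'ay': 'iendfray'.

iendfray


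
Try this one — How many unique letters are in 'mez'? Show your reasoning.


Unique letters in 'mez': {e, m, z} = 3 distinct letters.

3


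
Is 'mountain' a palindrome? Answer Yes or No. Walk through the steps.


Forward: 'mountain'
Reversed: 'niatnuom'
They differ.

No


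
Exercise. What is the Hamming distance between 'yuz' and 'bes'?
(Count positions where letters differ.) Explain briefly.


Alignment:
Position 1: 'y' vs 'b' = DIFFER
Position 2: 'u' vs 'e' = DIFFER
Position 3: 'z' vs 's' = DIFFER
Total differences: 3

3


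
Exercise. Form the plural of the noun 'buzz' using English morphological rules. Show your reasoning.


Apply rule: Add -es (sibilant/fricative ending). 'buzz' becomes 'buzzes'.

buzzes


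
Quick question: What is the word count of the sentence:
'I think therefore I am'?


Split into words: I | think | therefore | I | am = 5 words.

5


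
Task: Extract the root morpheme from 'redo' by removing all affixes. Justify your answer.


Remove prefix 're' from 'redo' to get root 'do'.

do


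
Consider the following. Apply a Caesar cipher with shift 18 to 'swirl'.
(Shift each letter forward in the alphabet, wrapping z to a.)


Shift each letter by 18: s -> k, w -> o, i -> a, r -> j, l -> d. Result: 'koajd'.

koajd


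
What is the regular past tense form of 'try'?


Apply rule: Change -y to -ied. 'try' becomes 'tried'.

tried


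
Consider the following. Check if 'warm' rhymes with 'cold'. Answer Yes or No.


Rime (stressed vowel + following sounds) of 'warm': -arm = /ɔːrm/
Rime of 'cold': -old = /oʊld/
/ɔːrm/ and /oʊld/ are different ending sounds, so the words do not rhyme.

No


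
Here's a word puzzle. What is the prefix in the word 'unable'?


The word 'unable' = 'un' (prefix) + 'able' (root). The prefix is 'un'.

un


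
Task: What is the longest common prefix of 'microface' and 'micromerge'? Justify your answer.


Compare from the start: 5 characters match: 'micro'. Mismatch at position 6: 'f' vs 'm'.

micro


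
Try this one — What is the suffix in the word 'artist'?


The word 'artist' = 'art' (root) + '-ist' (suffix). The suffix is '-ist'.

ist


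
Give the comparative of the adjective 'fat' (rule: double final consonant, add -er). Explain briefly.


Apply comparative formation (double final consonant, add -er): 'fat' -> 'fatter'.

fatter


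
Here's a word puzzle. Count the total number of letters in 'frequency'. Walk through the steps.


Spell out 'frequency' and number each letter: f(1), r(2), e(3), q(4), u(5), e(6), n(7), c(8), y(9). Total: 9 letters.

9


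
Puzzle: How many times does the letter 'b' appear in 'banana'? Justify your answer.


Letter 'b' in 'banana': found at position(s) 1 = 1 occurrence(s).

1


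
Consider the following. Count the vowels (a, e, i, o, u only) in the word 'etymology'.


Vowels in 'etymology': e, o, o = 3 vowels.

3


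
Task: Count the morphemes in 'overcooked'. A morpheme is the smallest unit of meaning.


Decomposition: over- (prefix) + cook (root) + -ed (suffix) = 3 morpheme(s)

3 morphemes


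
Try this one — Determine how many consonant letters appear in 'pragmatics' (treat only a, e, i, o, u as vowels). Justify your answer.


Consonants in 'pragmatics': p, r, g, m, t, c, s = 7 consonants.

7


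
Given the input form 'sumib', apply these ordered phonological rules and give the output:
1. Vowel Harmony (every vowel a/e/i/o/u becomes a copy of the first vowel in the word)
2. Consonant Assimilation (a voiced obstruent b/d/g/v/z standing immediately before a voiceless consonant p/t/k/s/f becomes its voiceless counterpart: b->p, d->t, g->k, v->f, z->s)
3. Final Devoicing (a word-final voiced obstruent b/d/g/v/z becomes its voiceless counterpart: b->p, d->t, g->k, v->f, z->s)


Starting form: 'sumib'
Rule 1: Vowel Harmony: all vowels become 'u' (matching first vowel). 'sumib' -> 'sumub'
Rule 2: Consonant Assimilation: no voiced obstruent (b/d/g/v/z) stands immediately before a voiceless consonant (p/t/k/s/f). No change.
Rule 3: Final Devoicing: word-final voiced obstruent 'b' becomes voiceless 'p'. 'sumub' -> 'sumup'
Final form: 'sumup'

sumup


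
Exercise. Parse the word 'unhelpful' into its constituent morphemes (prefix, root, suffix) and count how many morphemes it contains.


Step 1: Identify prefix: 'un' (meaning: not/reverse)
Step 2: Identify root: 'help'
Step 3: Identify suffix(es): 'ful'
Decomposition: un- (prefix: not/reverse) + help (root) + -ful (suffix: full of)
Total morphemes: 3

3 morphemes (un- (prefix: not/reverse) + help (root) + -ful (suffix: full of))


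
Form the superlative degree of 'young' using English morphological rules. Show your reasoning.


Apply superlative formation (add -est): 'young' -> 'youngest'.

youngest


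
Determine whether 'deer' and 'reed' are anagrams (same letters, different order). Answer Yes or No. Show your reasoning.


Sorted letters of 'deer': 'deer'
Sorted letters of 'reed': 'deer'
They match.

Yes


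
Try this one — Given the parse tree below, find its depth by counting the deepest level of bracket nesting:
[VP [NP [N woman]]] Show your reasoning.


Count bracket nesting levels:
'[' at pos 0: depth = 1
'[' at pos 4: depth = 2
'[' at pos 8: depth = 3
Maximum depth reached: 3

3


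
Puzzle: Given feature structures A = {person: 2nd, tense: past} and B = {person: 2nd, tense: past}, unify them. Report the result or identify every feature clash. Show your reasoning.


Compare features:
person: A=2nd vs B=2nd -> unified: 2nd
tense: A=past vs B=past -> unified: past
No clashes found.

Unified: {person: 2nd, tense: past}


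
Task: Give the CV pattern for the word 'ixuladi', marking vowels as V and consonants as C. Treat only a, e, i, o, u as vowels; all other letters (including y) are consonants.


Letter mapping: i = V, x = C, u = V, l = C, a = V, d = C, i = V.

VCVCVCV


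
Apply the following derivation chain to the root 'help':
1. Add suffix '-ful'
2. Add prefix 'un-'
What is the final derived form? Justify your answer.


Step 1: Add suffix '-ful' to 'help' = 'helpful'
Step 2: Add prefix 'un-' to 'helpful' = 'unhelpful'

unhelpful


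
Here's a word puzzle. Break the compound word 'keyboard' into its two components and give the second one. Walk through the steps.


Split 'keyboard' into 'key' + 'board'. The second part is 'board'.

board


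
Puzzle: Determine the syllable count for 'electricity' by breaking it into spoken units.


Break 'electricity' into syllables: e-lec-tric-i-ty -> e | lec | tric | i | ty = 5 syllables

5 syllables


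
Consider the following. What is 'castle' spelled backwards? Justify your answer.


Reverse 'castle' character by character: 'eltsac'.

eltsac


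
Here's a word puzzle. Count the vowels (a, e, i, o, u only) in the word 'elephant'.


Vowels in 'elephant': e, e, a = 3 vowels.

3


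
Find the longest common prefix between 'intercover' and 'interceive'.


Compare from the start: 6 characters match: 'interc'. Mismatch at position 7: 'o' vs 'e'.

interc


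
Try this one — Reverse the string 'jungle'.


Reverse 'jungle' character by character: 'elgnuj'.

elgnuj


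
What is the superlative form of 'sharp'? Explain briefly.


Apply superlative formation (add -est): 'sharp' -> 'sharpest'.

sharpest


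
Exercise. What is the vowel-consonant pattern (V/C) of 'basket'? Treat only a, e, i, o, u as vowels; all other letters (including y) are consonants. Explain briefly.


Letter mapping: b = C, a = V, s = C, k = C, e = V, t = C.

CVCCVC


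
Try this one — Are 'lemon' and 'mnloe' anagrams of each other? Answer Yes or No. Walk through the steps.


Sorted letters of 'lemon': 'elmno'
Sorted letters of 'mnloe': 'elmno'
They match.

Yes


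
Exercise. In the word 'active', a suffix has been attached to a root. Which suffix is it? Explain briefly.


The word 'active' = 'act' (root) + '-ive' (suffix). The suffix is '-ive'.

ive


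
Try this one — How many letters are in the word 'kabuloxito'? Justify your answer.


Spell out 'kabuloxito' and number each letter: k(1), a(2), b(3), u(4), l(5), o(6), x(7), i(8), t(9), o(10). Total: 10 letters.

10


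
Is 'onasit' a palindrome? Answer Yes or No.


Forward: 'onasit'
Reversed: 'tisano'
They differ.

No


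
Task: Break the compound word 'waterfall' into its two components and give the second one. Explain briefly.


Split 'waterfall' into 'water' + 'fall'. The second part is 'fall'.

fall


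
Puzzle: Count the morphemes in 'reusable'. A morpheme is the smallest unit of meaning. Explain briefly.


Decomposition: re- (prefix) + use (root) + -able (suffix) = 3 morpheme(s)

3 morphemes


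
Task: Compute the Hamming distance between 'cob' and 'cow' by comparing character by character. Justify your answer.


Alignment:
Position 1: 'c' vs 'c' = match
Position 2: 'o' vs 'o' = match
Position 3: 'b' vs 'w' = DIFFER
Total differences: 1

1


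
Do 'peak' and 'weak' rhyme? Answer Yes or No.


Rime (stressed vowel + following sounds) of 'peak': -eak = /iːk/
Rime of 'weak': -eak = /iːk/
/iːk/ and /iːk/ are the same ending sound, so the words rhyme.

Yes


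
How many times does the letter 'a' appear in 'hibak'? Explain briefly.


Letter 'a' in 'hibak': found at position(s) 4 = 1 occurrence(s).

1


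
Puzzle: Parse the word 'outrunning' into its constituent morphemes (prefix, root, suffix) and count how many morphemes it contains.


Step 1: Identify prefix: 'out' (meaning: surpass)
Step 2: Identify root: 'run'
Step 3: Identify suffix(es): 'ing'
Decomposition: out- (prefix: surpass) + run (root) + -ing (suffix: ongoing action)
Total morphemes: 3

3 morphemes (out- (prefix: surpass) + run (root) + -ing (suffix: ongoing action))


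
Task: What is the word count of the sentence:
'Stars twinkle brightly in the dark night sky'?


Split into words: Stars | twinkle | brightly | in | the | dark | night | sky = 8 words.

8


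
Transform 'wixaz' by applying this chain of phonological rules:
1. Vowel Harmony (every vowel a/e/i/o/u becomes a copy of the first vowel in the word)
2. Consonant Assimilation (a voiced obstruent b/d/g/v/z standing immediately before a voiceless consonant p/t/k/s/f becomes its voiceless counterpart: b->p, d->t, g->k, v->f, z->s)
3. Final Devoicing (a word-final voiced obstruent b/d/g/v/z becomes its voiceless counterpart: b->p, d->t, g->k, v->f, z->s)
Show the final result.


Starting form: 'wixaz'
Rule 1: Vowel Harmony: all vowels become 'i' (matching first vowel). 'wixaz' -> 'wixiz'
Rule 2: Consonant Assimilation: no voiced obstruent (b/d/g/v/z) stands immediately before a voiceless consonant (p/t/k/s/f). No change.
Rule 3: Final Devoicing: word-final voiced obstruent 'z' becomes voiceless 's'. 'wixiz' -> 'wixis'
Final form: 'wixis'

wixis


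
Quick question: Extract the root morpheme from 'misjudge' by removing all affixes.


Remove prefix 'mis' from 'misjudge' to get root 'judge'.

judge


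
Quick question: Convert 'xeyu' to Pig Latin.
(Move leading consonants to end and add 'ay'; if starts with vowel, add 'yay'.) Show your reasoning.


'xeyu': move consonant cluster 'x' to end and add 'ay': 'eyuxay'.

eyuxay


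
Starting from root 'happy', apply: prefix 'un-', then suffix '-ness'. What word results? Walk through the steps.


Step 1: Add prefix 'un-' to 'happy' = 'unhappy'
Step 2: Add suffix '-ness' to 'unhappy' = 'unhappiness'

unhappiness


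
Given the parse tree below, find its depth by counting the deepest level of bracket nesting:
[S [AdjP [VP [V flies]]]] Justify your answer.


Count bracket nesting levels:
'[' at pos 0: depth = 1
'[' at pos 3: depth = 2
'[' at pos 9: depth = 3
'[' at pos 13: depth = 4
Maximum depth reached: 4

4


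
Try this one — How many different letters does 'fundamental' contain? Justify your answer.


Unique letters in 'fundamental': {a, d, e, f, l, m, n, t, u} = 9 distinct letters.

9


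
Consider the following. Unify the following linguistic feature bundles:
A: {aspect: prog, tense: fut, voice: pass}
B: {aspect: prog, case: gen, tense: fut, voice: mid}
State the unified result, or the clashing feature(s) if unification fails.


Compare features:
aspect: A=prog vs B=prog -> unified: prog
case: A=_ vs B=gen -> unified: gen
tense: A=fut vs B=fut -> unified: fut
voice: A=pass vs B=mid -> CLASH
Clash detected on feature 'voice' (pass vs mid); unification fails.

CLASH on 'voice' (pass vs mid)


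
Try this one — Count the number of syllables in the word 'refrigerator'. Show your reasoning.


Break 'refrigerator' into syllables: re-frig-er-a-tor -> re | frig | er | a | tor = 5 syllables

5 syllables


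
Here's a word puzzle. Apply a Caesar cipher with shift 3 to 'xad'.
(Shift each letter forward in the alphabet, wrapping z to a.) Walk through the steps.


Shift each letter by 3: x -> a, a -> d, d -> g. Result: 'adg'.

adg


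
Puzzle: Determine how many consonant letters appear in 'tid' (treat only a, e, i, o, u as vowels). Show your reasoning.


Consonants in 'tid': t, d = 2 consonants.

2


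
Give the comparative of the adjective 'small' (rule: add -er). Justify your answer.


Apply comparative formation (add -er): 'small' -> 'smaller'.

smaller


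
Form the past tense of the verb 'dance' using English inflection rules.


Apply rule: Add -d (word ends in -e). 'dance' becomes 'danced'.

danced


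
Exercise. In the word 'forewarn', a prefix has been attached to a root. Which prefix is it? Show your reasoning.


The word 'forewarn' = 'fore' (prefix) + 'warn' (root). The prefix is 'fore'.

fore


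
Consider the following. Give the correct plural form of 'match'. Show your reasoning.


Apply rule: Add -es (sibilant/fricative ending). 'match' becomes 'matches'.

matches


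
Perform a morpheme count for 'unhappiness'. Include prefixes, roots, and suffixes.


Decomposition: un- (prefix) + happy (root) + -ness (suffix) = 3 morpheme(s)

3 morphemes


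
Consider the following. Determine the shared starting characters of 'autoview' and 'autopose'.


Compare from the start: 4 characters match: 'auto'. Mismatch at position 5: 'v' vs 'p'.

auto


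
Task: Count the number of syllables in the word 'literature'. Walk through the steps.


Break 'literature' into syllables: lit-er-a-ture -> lit | er | a | ture = 4 syllables

4 syllables


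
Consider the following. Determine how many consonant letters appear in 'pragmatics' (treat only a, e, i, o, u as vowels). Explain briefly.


Consonants in 'pragmatics': p, r, g, m, t, c, s = 7 consonants.

7


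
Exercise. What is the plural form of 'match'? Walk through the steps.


Apply rule: Add -es (sibilant/fricative ending). 'match' becomes 'matches'.

matches


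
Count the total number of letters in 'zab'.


Spell out 'zab' and number each letter: z(1), a(2), b(3). Total: 3 letters.

3


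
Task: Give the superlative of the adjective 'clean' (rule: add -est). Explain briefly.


Apply superlative formation (add -est): 'clean' -> 'cleanest'.

cleanest


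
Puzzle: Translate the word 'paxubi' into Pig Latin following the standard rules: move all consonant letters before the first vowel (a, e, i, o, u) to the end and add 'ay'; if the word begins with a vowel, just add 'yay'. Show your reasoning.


'paxubi': move consonant cluster 'p' to end and add 'ay': 'axubipay'.

axubipay


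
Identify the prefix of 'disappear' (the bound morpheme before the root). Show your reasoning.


The word 'disappear' = 'dis' (prefix) + 'appear' (root). The prefix is 'dis'.

dis


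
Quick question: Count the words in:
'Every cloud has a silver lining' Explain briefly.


Split into words: Every | cloud | has | a | silver | lining = 6 words.

6


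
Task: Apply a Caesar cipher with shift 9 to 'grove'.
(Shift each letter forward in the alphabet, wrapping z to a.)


Shift each letter by 9: g -> p, r -> a, o -> x, v -> e, e -> n. Result: 'paxen'.

paxen


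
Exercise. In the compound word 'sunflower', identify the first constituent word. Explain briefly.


Split 'sunflower' into 'sun' + 'flower'. The first part is 'sun'.

sun


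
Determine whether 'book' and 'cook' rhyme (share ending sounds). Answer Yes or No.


Rime (stressed vowel + following sounds) of 'book': -ook = /ʊk/
Rime of 'cook': -ook = /ʊk/
/ʊk/ and /ʊk/ are the same ending sound, so the words rhyme.

Yes


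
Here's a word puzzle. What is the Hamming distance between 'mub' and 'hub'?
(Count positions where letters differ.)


Alignment:
Position 1: 'm' vs 'h' = DIFFER
Position 2: 'u' vs 'u' = match
Position 3: 'b' vs 'b' = match
Total differences: 1

1


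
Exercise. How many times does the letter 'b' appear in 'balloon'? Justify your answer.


Letter 'b' in 'balloon': found at position(s) 1 = 1 occurrence(s).

1


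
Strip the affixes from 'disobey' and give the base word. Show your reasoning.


Remove prefix 'dis' from 'disobey' to get root 'obey'.

obey


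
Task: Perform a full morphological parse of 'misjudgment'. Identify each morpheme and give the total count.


Step 1: Identify prefix: 'mis' (meaning: wrongly)
Step 2: Identify root: 'judge'
Step 3: Identify suffix(es): 'ment'
Decomposition: mis- (prefix: wrongly) + judge (root) + -ment (suffix: action/result)
Total morphemes: 3

3 morphemes (mis- (prefix: wrongly) + judge (root) + -ment (suffix: action/result))


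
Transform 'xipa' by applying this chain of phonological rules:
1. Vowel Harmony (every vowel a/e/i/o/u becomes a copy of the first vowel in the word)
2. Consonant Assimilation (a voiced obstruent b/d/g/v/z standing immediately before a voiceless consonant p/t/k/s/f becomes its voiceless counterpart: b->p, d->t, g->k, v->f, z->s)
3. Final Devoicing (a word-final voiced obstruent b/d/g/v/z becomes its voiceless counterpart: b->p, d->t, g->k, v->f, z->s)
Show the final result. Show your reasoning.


Starting form: 'xipa'
Rule 1: Vowel Harmony: all vowels become 'i' (matching first vowel). 'xipa' -> 'xipi'
Rule 2: Consonant Assimilation: no voiced obstruent (b/d/g/v/z) stands immediately before a voiceless consonant (p/t/k/s/f). No change.
Rule 3: Final Devoicing: the word ends in the vowel 'i', not a consonant. No change.
Final form: 'xipi'

xipi


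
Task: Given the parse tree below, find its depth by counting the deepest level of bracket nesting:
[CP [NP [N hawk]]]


Count bracket nesting levels:
'[' at pos 0: depth = 1
'[' at pos 4: depth = 2
'[' at pos 8: depth = 3
Maximum depth reached: 3

3


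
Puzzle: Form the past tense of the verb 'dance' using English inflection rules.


Apply rule: Add -d (word ends in -e). 'dance' becomes 'danced'.

danced


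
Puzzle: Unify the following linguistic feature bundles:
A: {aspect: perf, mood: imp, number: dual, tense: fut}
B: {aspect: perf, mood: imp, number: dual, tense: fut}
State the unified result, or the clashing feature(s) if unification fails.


Compare features:
aspect: A=perf vs B=perf -> unified: perf
mood: A=imp vs B=imp -> unified: imp
number: A=dual vs B=dual -> unified: dual
tense: A=fut vs B=fut -> unified: fut
No clashes found.

Unified: {aspect: perf, mood: imp, number: dual, tense: fut}


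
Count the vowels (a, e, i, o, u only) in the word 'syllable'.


Vowels in 'syllable': a, e = 2 vowels.

2


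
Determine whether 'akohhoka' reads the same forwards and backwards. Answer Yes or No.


Forward: 'akohhoka'
Reversed: 'akohhoka'
They are identical.

Yes


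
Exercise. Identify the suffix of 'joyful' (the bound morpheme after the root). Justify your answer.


The word 'joyful' = 'joy' (root) + '-ful' (suffix). The suffix is '-ful'.

ful


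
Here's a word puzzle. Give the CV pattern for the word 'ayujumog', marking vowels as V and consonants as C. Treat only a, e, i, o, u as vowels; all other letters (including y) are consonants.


Letter mapping: a = V, y = C, u = V, j = C, u = V, m = C, o = V, g = C.

VCVCVCVC


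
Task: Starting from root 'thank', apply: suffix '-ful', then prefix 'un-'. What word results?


Step 1: Add suffix '-ful' to 'thank' = 'thankful'
Step 2: Add prefix 'un-' to 'thankful' = 'unthankful'

unthankful


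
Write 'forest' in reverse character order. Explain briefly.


Reverse 'forest' character by character: 'tserof'.

tserof


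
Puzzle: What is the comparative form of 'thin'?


Apply comparative formation (double final consonant, add -er): 'thin' -> 'thinner'.

thinner


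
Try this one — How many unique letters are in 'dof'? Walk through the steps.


Unique letters in 'dof': {d, f, o} = 3 distinct letters.

3


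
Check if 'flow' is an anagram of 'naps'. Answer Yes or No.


Sorted letters of 'flow': 'flow'
Sorted letters of 'naps': 'anps'
They do not match.

No


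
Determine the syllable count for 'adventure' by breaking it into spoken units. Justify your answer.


Break 'adventure' into syllables: ad-ven-ture -> ad | ven | ture = 3 syllables

3 syllables


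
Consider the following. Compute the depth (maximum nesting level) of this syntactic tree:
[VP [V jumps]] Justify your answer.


Count bracket nesting levels:
'[' at pos 0: depth = 1
'[' at pos 4: depth = 2
Maximum depth reached: 2

2


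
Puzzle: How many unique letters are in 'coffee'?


Unique letters in 'coffee': {c, e, f, o} = 4 distinct letters.

4


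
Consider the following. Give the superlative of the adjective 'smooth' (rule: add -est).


Apply superlative formation (add -est): 'smooth' -> 'smoothest'.

smoothest


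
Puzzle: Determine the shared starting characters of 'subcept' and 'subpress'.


Compare from the start: 3 characters match: 'sub'. Mismatch at position 4: 'c' vs 'p'.

sub


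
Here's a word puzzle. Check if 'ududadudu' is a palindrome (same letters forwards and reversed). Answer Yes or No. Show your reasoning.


Forward: 'ududadudu'
Reversed: 'ududadudu'
They are identical.

Yes


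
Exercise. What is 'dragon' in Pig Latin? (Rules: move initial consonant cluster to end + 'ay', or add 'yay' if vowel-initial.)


'dragon': move consonant cluster 'dr' to end and add 'ay': 'agondray'.

agondray


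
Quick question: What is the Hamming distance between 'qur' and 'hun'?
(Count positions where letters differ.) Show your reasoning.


Alignment:
Position 1: 'q' vs 'h' = DIFFER
Position 2: 'u' vs 'u' = match
Position 3: 'r' vs 'n' = DIFFER
Total differences: 2

2


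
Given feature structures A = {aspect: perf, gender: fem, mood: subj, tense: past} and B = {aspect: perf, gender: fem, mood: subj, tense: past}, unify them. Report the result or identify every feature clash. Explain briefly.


Compare features:
aspect: A=perf vs B=perf -> unified: perf
gender: A=fem vs B=fem -> unified: fem
mood: A=subj vs B=subj -> unified: subj
tense: A=past vs B=past -> unified: past
No clashes found.

Unified: {aspect: perf, gender: fem, mood: subj, tense: past}


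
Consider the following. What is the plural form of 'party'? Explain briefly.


Apply rule: Change -y to -ies (consonant + y). 'party' becomes 'parties'.

parties


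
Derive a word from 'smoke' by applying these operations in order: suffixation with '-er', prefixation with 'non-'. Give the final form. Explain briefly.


Step 1: Add suffix '-er' to 'smoke' = 'smoker'
Step 2: Add prefix 'non-' to 'smoker' = 'nonsmoker'

nonsmoker
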